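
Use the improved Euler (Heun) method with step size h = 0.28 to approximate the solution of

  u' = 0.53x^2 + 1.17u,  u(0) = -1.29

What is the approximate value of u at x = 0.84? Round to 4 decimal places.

-3.2624

Heun: k1 = f(x_n, u_n); k2 = f(x_n + h, u_n + h·k1); u_{n+1} = u_n + (h/2)·(k1 + k2).
x=0.000000, u=-1.290000:
  k1 = f(0.000000, -1.290000) = -1.509300
  k2 = f(0.280000, -1.712604) = -1.962195
  u ← -1.290000 + (0.28/2)·(-1.509300 + (-1.962195)) = -1.776009
x=0.280000, u=-1.776009:
  k1 = f(0.280000, -1.776009) = -2.036379
  k2 = f(0.560000, -2.346195) = -2.578841
  u ← -1.776009 + (0.28/2)·(-2.036379 + (-2.578841)) = -2.422140
x=0.560000, u=-2.422140:
  k1 = f(0.560000, -2.422140) = -2.667696
  k2 = f(0.840000, -3.169095) = -3.333873
  u ← -2.422140 + (0.28/2)·(-2.667696 + (-3.333873)) = -3.262360
u(0.84) ≈ -3.2624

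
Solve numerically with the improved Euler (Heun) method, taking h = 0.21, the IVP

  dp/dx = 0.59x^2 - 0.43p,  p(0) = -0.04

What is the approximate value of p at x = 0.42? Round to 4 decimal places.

-0.0175

Heun: k1 = f(x_n, p_n); k2 = f(x_n + h, p_n + h·k1); p_{n+1} = p_n + (h/2)·(k1 + k2).
x=0.000000, p=-0.040000:
  k1 = f(0.000000, -0.040000) = 0.017200
  k2 = f(0.210000, -0.036388) = 0.041666
  p ← -0.040000 + (0.21/2)·(0.017200 + 0.041666) = -0.033819
x=0.210000, p=-0.033819:
  k1 = f(0.210000, -0.033819) = 0.040561
  k2 = f(0.420000, -0.025301) = 0.114956
  p ← -0.033819 + (0.21/2)·(0.040561 + 0.114956) = -0.017490
p(0.42) ≈ -0.0175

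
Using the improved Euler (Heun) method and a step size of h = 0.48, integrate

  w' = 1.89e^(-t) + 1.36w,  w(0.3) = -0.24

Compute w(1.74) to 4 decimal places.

2.2721

Heun: k1 = f(t_n, w_n); k2 = f(t_n + h, w_n + h·k1); w_{n+1} = w_n + (h/2)·(k1 + k2).
t=0.300000, w=-0.240000:
  k1 = f(0.300000, -0.240000) = 1.073746
  k2 = f(0.780000, 0.275398) = 1.240929
  w ← -0.240000 + (0.48/2)·(1.073746 + 1.240929) = 0.315522
t=0.780000, w=0.315522:
  k1 = f(0.780000, 0.315522) = 1.295497
  k2 = f(1.260000, 0.937361) = 1.810917
  w ← 0.315522 + (0.48/2)·(1.295497 + 1.810917) = 1.061062
t=1.260000, w=1.061062:
  k1 = f(1.260000, 1.061062) = 1.979150
  k2 = f(1.740000, 2.011053) = 3.066766
  w ← 1.061062 + (0.48/2)·(1.979150 + 3.066766) = 2.272081
w(1.74) ≈ 2.2721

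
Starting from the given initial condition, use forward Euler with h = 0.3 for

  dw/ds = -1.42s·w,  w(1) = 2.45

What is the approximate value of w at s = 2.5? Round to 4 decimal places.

Euler: w_{n+1} = w_n + h·f(s_n, w_n).
s=1.000000, w=2.450000: f=-3.479000 → w ← 2.450000 + 0.3·(-3.479000) = 1.406300
s=1.300000, w=1.406300: f=-2.596030 → w ← 1.406300 + 0.3·(-2.596030) = 0.627491
s=1.600000, w=0.627491: f=-1.425660 → w ← 0.627491 + 0.3·(-1.425660) = 0.199793
s=1.900000, w=0.199793: f=-0.539042 → w ← 0.199793 + 0.3·(-0.539042) = 0.038081
s=2.200000, w=0.038081: f=-0.118964 → w ← 0.038081 + 0.3·(-0.118964) = 0.002391
w(2.5) ≈ 0.0024

0.0024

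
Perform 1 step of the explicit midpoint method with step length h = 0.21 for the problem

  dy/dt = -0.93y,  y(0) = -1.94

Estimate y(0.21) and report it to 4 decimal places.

-1.5981

Midpoint: k1 = f(t_n, y_n); k2 = f(t_n + h/2, y_n + (h/2)·k1); y_{n+1} = y_n + h·k2.
t=0.000000, y=-1.940000:
  k1 = f(0.000000, -1.940000) = 1.804200
  k2 = f(0.105000, -1.750559) = 1.628020
  y ← -1.940000 + 0.21·1.628020 = -1.598116
y(0.21) ≈ -1.5981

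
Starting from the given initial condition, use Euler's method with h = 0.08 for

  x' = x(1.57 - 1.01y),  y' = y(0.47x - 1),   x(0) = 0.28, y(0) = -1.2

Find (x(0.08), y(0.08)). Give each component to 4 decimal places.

Euler on (x,y): x_{n+1} = x_n + h·x', y_{n+1} = y_n + h·y'.
0.000000: (0.280000, -1.200000); f=(0.778960, 1.042080) → (0.342317, -1.116634)
(x(0.08), y(0.08)) ≈ (0.3423, -1.1166)

0.3423, -1.1166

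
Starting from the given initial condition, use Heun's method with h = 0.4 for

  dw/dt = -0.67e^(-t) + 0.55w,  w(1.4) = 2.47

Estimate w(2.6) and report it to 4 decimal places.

4.5805

Heun: k1 = f(t_n, w_n); k2 = f(t_n + h, w_n + h·k1); w_{n+1} = w_n + (h/2)·(k1 + k2).
t=1.400000, w=2.470000:
  k1 = f(1.400000, 2.470000) = 1.193280
  k2 = f(1.800000, 2.947312) = 1.510271
  w ← 2.470000 + (0.4/2)·(1.193280 + 1.510271) = 3.010710
t=1.800000, w=3.010710:
  k1 = f(1.800000, 3.010710) = 1.545140
  k2 = f(2.200000, 3.628766) = 1.921583
  w ← 3.010710 + (0.4/2)·(1.545140 + 1.921583) = 3.704055
t=2.200000, w=3.704055:
  k1 = f(2.200000, 3.704055) = 1.962992
  k2 = f(2.600000, 4.489252) = 2.419325
  w ← 3.704055 + (0.4/2)·(1.962992 + 2.419325) = 4.580519
w(2.6) ≈ 4.5805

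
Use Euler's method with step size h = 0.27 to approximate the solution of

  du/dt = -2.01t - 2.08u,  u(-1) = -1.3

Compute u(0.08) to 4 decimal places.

0.2864

Euler: u_{n+1} = u_n + h·f(t_n, u_n).
t=-1.000000, u=-1.300000: f=4.714000 → u ← -1.300000 + 0.27·4.714000 = -0.027220
t=-0.730000, u=-0.027220: f=1.523918 → u ← -0.027220 + 0.27·1.523918 = 0.384238
t=-0.460000, u=0.384238: f=0.125385 → u ← 0.384238 + 0.27·0.125385 = 0.418092
t=-0.190000, u=0.418092: f=-0.487731 → u ← 0.418092 + 0.27·(-0.487731) = 0.286404
u(0.08) ≈ 0.2864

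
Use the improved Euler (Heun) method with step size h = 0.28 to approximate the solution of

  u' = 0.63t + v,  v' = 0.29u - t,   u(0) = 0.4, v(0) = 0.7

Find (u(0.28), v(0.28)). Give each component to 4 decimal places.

Heun on (u,v): k1 = f(t_n, state_n); k2 = f(t_n + h, state_n + h·k1); state_{n+1} = state_n + (h/2)·(k1 + k2).
0.000000: (0.400000, 0.700000)
  k1 = (0.700000, 0.116000)
  predictor → (0.596000, 0.732480)
  k2 = (0.908880, -0.107160)
  → (0.625243, 0.701238)
(u(0.28), v(0.28)) ≈ (0.6252, 0.7012)

0.6252, 0.7012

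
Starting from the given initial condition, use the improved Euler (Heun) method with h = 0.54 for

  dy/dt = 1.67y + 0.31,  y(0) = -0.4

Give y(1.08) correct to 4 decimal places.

Heun: k1 = f(t_n, y_n); k2 = f(t_n + h, y_n + h·k1); y_{n+1} = y_n + (h/2)·(k1 + k2).
t=0.000000, y=-0.400000:
  k1 = f(0.000000, -0.400000) = -0.358000
  k2 = f(0.540000, -0.593320) = -0.680844
  y ← -0.400000 + (0.54/2)·(-0.358000 + (-0.680844)) = -0.680488
t=0.540000, y=-0.680488:
  k1 = f(0.540000, -0.680488) = -0.826415
  k2 = f(1.080000, -1.126752) = -1.571676
  y ← -0.680488 + (0.54/2)·(-0.826415 + (-1.571676)) = -1.327973
y(1.08) ≈ -1.3280

-1.3280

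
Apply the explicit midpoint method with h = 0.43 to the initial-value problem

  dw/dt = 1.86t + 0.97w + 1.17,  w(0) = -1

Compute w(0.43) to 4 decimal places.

Midpoint: k1 = f(t_n, w_n); k2 = f(t_n + h/2, w_n + (h/2)·k1); w_{n+1} = w_n + h·k2.
t=0.000000, w=-1.000000:
  k1 = f(0.000000, -1.000000) = 0.200000
  k2 = f(0.215000, -0.957000) = 0.641610
  w ← -1.000000 + 0.43·0.641610 = -0.724108
w(0.43) ≈ -0.7241

-0.7241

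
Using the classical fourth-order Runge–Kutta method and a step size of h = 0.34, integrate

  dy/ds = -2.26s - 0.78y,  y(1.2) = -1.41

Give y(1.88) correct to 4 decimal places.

RK4: k1 = f(s_n, y_n); k2 = f(s_n + h/2, y_n + (h/2)·k1); k3 = f(s_n + h/2, y_n + (h/2)·k2); k4 = f(s_n + h, y_n + h·k3); y_{n+1} = y_n + (h/6)·(k1 + 2k2 + 2k3 + k4).
s=1.200000, y=-1.410000:
  k1 = f(1.200000, -1.410000) = -1.612200
  k2 = f(1.370000, -1.684074) = -1.782622
  k3 = f(1.370000, -1.713046) = -1.760024
  k4 = f(1.540000, -2.008408) = -1.913842
  y ← -1.410000 + (0.34/6)·(k1 + 2k2 + 2k3 + k4) = -2.011309
s=1.540000, y=-2.011309:
  k1 = f(1.540000, -2.011309) = -1.911579
  k2 = f(1.710000, -2.336277) = -2.042304
  k3 = f(1.710000, -2.358501) = -2.024970
  k4 = f(1.880000, -2.699799) = -2.142957
  y ← -2.011309 + (0.34/6)·(k1 + 2k2 + 2k3 + k4) = -2.702024
y(1.88) ≈ -2.7020

-2.7020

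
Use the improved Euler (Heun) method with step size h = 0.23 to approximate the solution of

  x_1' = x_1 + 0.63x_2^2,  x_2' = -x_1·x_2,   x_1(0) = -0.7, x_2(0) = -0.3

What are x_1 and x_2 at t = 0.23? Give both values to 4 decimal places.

Heun on (x_1,x_2): k1 = f(t_n, state_n); k2 = f(t_n + h, state_n + h·k1); state_{n+1} = state_n + (h/2)·(k1 + k2).
0.000000: (-0.700000, -0.300000)
  k1 = (-0.643300, -0.210000)
  predictor → (-0.847959, -0.348300)
  k2 = (-0.771532, -0.295344)
  → (-0.862706, -0.358115)
(x_1(0.23), x_2(0.23)) ≈ (-0.8627, -0.3581)

-0.8627, -0.3581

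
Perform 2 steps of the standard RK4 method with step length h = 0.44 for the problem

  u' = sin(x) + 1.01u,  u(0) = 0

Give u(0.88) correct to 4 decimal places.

0.5028

RK4: k1 = f(x_n, u_n); k2 = f(x_n + h/2, u_n + (h/2)·k1); k3 = f(x_n + h/2, u_n + (h/2)·k2); k4 = f(x_n + h, u_n + h·k3); u_{n+1} = u_n + (h/6)·(k1 + 2k2 + 2k3 + k4).
x=0.000000, u=0.000000:
  k1 = f(0.000000, 0.000000) = 0.000000
  k2 = f(0.220000, 0.000000) = 0.218230
  k3 = f(0.220000, 0.048011) = 0.266720
  k4 = f(0.440000, 0.117357) = 0.544470
  u ← 0.000000 + (0.44/6)·(k1 + 2k2 + 2k3 + k4) = 0.111054
x=0.440000, u=0.111054:
  k1 = f(0.440000, 0.111054) = 0.538104
  k2 = f(0.660000, 0.229437) = 0.844848
  k3 = f(0.660000, 0.296920) = 0.913006
  k4 = f(0.880000, 0.512777) = 1.288643
  u ← 0.111054 + (0.44/6)·(k1 + 2k2 + 2k3 + k4) = 0.502834
u(0.88) ≈ 0.5028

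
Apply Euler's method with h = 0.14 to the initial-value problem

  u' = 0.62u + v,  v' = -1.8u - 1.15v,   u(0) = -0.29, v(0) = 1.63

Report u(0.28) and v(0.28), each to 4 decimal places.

Euler on (u,v): u_{n+1} = u_n + h·u', v_{n+1} = v_n + h·v'.
0.000000: (-0.290000, 1.630000); f=(1.450200, -1.352500) → (-0.086972, 1.440650)
0.140000: (-0.086972, 1.440650); f=(1.386727, -1.500198) → (0.107170, 1.230622)
(u(0.28), v(0.28)) ≈ (0.1072, 1.2306)

0.1072, 1.2306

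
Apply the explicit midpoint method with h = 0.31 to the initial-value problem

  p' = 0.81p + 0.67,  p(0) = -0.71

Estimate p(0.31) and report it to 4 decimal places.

Midpoint: k1 = f(t_n, p_n); k2 = f(t_n + h/2, p_n + (h/2)·k1); p_{n+1} = p_n + h·k2.
t=0.000000, p=-0.710000:
  k1 = f(0.000000, -0.710000) = 0.094900
  k2 = f(0.155000, -0.695290) = 0.106815
  p ← -0.710000 + 0.31·0.106815 = -0.676887
p(0.31) ≈ -0.6769

-0.6769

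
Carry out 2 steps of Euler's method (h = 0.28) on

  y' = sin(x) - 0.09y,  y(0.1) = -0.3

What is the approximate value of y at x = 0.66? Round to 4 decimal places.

-0.1540

Euler: y_{n+1} = y_n + h·f(x_n, y_n).
x=0.100000, y=-0.300000: f=0.126833 → y ← -0.300000 + 0.28·0.126833 = -0.264487
x=0.380000, y=-0.264487: f=0.394724 → y ← -0.264487 + 0.28·0.394724 = -0.153964
y(0.66) ≈ -0.1540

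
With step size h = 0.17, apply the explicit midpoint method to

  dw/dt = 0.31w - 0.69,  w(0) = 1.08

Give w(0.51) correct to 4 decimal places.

Midpoint: k1 = f(t_n, w_n); k2 = f(t_n + h/2, w_n + (h/2)·k1); w_{n+1} = w_n + h·k2.
t=0.000000, w=1.080000:
  k1 = f(0.000000, 1.080000) = -0.355200
  k2 = f(0.085000, 1.049808) = -0.364560
  w ← 1.080000 + 0.17·(-0.364560) = 1.018025
t=0.170000, w=1.018025:
  k1 = f(0.170000, 1.018025) = -0.374412
  k2 = f(0.255000, 0.986200) = -0.384278
  w ← 1.018025 + 0.17·(-0.384278) = 0.952698
t=0.340000, w=0.952698:
  k1 = f(0.340000, 0.952698) = -0.394664
  k2 = f(0.425000, 0.919151) = -0.405063
  w ← 0.952698 + 0.17·(-0.405063) = 0.883837
w(0.51) ≈ 0.8838

0.8838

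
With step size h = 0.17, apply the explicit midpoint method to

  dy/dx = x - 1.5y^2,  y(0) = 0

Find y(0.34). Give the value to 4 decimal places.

Midpoint: k1 = f(x_n, y_n); k2 = f(x_n + h/2, y_n + (h/2)·k1); y_{n+1} = y_n + h·k2.
x=0.000000, y=0.000000:
  k1 = f(0.000000, 0.000000) = 0.000000
  k2 = f(0.085000, 0.000000) = 0.085000
  y ← 0.000000 + 0.17·0.085000 = 0.014450
x=0.170000, y=0.014450:
  k1 = f(0.170000, 0.014450) = 0.169687
  k2 = f(0.255000, 0.028873) = 0.253749
  y ← 0.014450 + 0.17·0.253749 = 0.057587
y(0.34) ≈ 0.0576

0.0576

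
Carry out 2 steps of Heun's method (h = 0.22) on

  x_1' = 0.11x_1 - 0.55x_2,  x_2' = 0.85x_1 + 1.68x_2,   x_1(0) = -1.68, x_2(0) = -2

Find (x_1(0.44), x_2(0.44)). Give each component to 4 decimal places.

-0.9634, -4.9229

Heun on (x_1,x_2): k1 = f(x_n, state_n); k2 = f(x_n + h, state_n + h·k1); state_{n+1} = state_n + (h/2)·(k1 + k2).
0.000000: (-1.680000, -2.000000)
  k1 = (0.915200, -4.788000)
  predictor → (-1.478656, -3.053360)
  k2 = (1.516696, -6.386502)
  → (-1.412491, -3.229195)
0.220000: (-1.412491, -3.229195)
  k1 = (1.620683, -6.625666)
  predictor → (-1.055941, -4.686842)
  k2 = (2.461609, -8.771444)
  → (-0.963439, -4.922877)
(x_1(0.44), x_2(0.44)) ≈ (-0.9634, -4.9229)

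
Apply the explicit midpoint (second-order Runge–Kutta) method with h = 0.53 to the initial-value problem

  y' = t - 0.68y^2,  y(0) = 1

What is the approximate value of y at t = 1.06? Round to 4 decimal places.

Midpoint: k1 = f(t_n, y_n); k2 = f(t_n + h/2, y_n + (h/2)·k1); y_{n+1} = y_n + h·k2.
t=0.000000, y=1.000000:
  k1 = f(0.000000, 1.000000) = -0.680000
  k2 = f(0.265000, 0.819800) = -0.192009
  y ← 1.000000 + 0.53·(-0.192009) = 0.898235
t=0.530000, y=0.898235:
  k1 = f(0.530000, 0.898235) = -0.018642
  k2 = f(0.795000, 0.893295) = 0.252376
  y ← 0.898235 + 0.53·0.252376 = 1.031995
y(1.06) ≈ 1.0320

1.0320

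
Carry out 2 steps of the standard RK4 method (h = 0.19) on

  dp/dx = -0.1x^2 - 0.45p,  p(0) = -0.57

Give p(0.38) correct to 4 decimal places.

-0.4822

RK4: k1 = f(x_n, p_n); k2 = f(x_n + h/2, p_n + (h/2)·k1); k3 = f(x_n + h/2, p_n + (h/2)·k2); k4 = f(x_n + h, p_n + h·k3); p_{n+1} = p_n + (h/6)·(k1 + 2k2 + 2k3 + k4).
x=0.000000, p=-0.570000:
  k1 = f(0.000000, -0.570000) = 0.256500
  k2 = f(0.095000, -0.545632) = 0.244632
  k3 = f(0.095000, -0.546760) = 0.245139
  k4 = f(0.190000, -0.523423) = 0.231931
  p ← -0.570000 + (0.19/6)·(k1 + 2k2 + 2k3 + k4) = -0.523514
x=0.190000, p=-0.523514:
  k1 = f(0.190000, -0.523514) = 0.231971
  k2 = f(0.285000, -0.501477) = 0.217542
  k3 = f(0.285000, -0.502848) = 0.218159
  k4 = f(0.380000, -0.482064) = 0.202489
  p ← -0.523514 + (0.19/6)·(k1 + 2k2 + 2k3 + k4) = -0.482162
p(0.38) ≈ -0.4822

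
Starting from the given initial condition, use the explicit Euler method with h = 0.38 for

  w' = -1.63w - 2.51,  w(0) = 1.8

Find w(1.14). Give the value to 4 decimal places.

Euler: w_{n+1} = w_n + h·f(t_n, w_n).
t=0.000000, w=1.800000: f=-5.444000 → w ← 1.800000 + 0.38·(-5.444000) = -0.268720
t=0.380000, w=-0.268720: f=-2.071986 → w ← -0.268720 + 0.38·(-2.071986) = -1.056075
t=0.760000, w=-1.056075: f=-0.788598 → w ← -1.056075 + 0.38·(-0.788598) = -1.355742
w(1.14) ≈ -1.3557

-1.3557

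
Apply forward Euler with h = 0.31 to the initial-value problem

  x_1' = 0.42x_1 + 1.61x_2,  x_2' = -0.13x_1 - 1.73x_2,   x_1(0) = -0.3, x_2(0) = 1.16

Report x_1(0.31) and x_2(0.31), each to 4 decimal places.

Euler on (x_1,x_2): x_1_{n+1} = x_1_n + h·x_1', x_2_{n+1} = x_2_n + h·x_2'.
0.000000: (-0.300000, 1.160000); f=(1.741600, -1.967800) → (0.239896, 0.549982)
(x_1(0.31), x_2(0.31)) ≈ (0.2399, 0.5500)

0.2399, 0.5500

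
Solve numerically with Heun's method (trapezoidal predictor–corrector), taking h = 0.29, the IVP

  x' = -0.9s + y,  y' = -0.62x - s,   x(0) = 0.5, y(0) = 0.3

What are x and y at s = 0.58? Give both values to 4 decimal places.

0.4429, -0.0597

Heun on (x,y): k1 = f(s_n, state_n); k2 = f(s_n + h, state_n + h·k1); state_{n+1} = state_n + (h/2)·(k1 + k2).
0.000000: (0.500000, 0.300000)
  k1 = (0.300000, -0.310000)
  predictor → (0.587000, 0.210100)
  k2 = (-0.050900, -0.653940)
  → (0.536119, 0.160229)
0.290000: (0.536119, 0.160229)
  k1 = (-0.100771, -0.622394)
  predictor → (0.506896, -0.020266)
  k2 = (-0.542266, -0.894275)
  → (0.442879, -0.059688)
(x(0.58), y(0.58)) ≈ (0.4429, -0.0597)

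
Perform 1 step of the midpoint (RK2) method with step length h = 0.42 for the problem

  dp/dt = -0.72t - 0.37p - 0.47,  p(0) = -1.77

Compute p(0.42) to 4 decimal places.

Midpoint: k1 = f(t_n, p_n); k2 = f(t_n + h/2, p_n + (h/2)·k1); p_{n+1} = p_n + h·k2.
t=0.000000, p=-1.770000:
  k1 = f(0.000000, -1.770000) = 0.184900
  k2 = f(0.210000, -1.731171) = 0.019333
  p ← -1.770000 + 0.42·0.019333 = -1.761880
p(0.42) ≈ -1.7619

-1.7619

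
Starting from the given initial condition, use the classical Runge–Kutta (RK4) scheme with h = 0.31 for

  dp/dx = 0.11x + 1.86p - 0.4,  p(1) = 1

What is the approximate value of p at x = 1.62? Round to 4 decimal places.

2.8607

RK4: k1 = f(x_n, p_n); k2 = f(x_n + h/2, p_n + (h/2)·k1); k3 = f(x_n + h/2, p_n + (h/2)·k2); k4 = f(x_n + h, p_n + h·k3); p_{n+1} = p_n + (h/6)·(k1 + 2k2 + 2k3 + k4).
x=1.000000, p=1.000000:
  k1 = f(1.000000, 1.000000) = 1.570000
  k2 = f(1.155000, 1.243350) = 2.039681
  k3 = f(1.155000, 1.316151) = 2.175090
  k4 = f(1.310000, 1.674278) = 2.858257
  p ← 1.000000 + (0.31/6)·(k1 + 2k2 + 2k3 + k4) = 1.664320
x=1.310000, p=1.664320:
  k1 = f(1.310000, 1.664320) = 2.839734
  k2 = f(1.465000, 2.104478) = 3.675480
  k3 = f(1.465000, 2.234019) = 3.916425
  k4 = f(1.620000, 2.878411) = 5.132045
  p ← 1.664320 + (0.31/6)·(k1 + 2k2 + 2k3 + k4) = 2.860692
p(1.62) ≈ 2.8607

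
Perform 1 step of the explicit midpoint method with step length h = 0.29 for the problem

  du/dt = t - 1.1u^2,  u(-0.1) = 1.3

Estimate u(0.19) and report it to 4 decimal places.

0.9838

Midpoint: k1 = f(t_n, u_n); k2 = f(t_n + h/2, u_n + (h/2)·k1); u_{n+1} = u_n + h·k2.
t=-0.100000, u=1.300000:
  k1 = f(-0.100000, 1.300000) = -1.959000
  k2 = f(0.045000, 1.015945) = -1.090359
  u ← 1.300000 + 0.29·(-1.090359) = 0.983796
u(0.19) ≈ 0.9838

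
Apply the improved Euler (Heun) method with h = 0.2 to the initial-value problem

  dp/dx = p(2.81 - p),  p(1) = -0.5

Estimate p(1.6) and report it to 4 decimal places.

-6.0341

Heun: k1 = f(x_n, p_n); k2 = f(x_n + h, p_n + h·k1); p_{n+1} = p_n + (h/2)·(k1 + k2).
x=1.000000, p=-0.500000:
  k1 = f(1.000000, -0.500000) = -1.655000
  k2 = f(1.200000, -0.831000) = -3.025671
  p ← -0.500000 + (0.2/2)·(-1.655000 + (-3.025671)) = -0.968067
x=1.200000, p=-0.968067:
  k1 = f(1.200000, -0.968067) = -3.657422
  k2 = f(1.400000, -1.699552) = -7.664216
  p ← -0.968067 + (0.2/2)·(-3.657422 + (-7.664216)) = -2.100231
x=1.400000, p=-2.100231:
  k1 = f(1.400000, -2.100231) = -10.312619
  k2 = f(1.600000, -4.162755) = -29.025867
  p ← -2.100231 + (0.2/2)·(-10.312619 + (-29.025867)) = -6.034079
p(1.6) ≈ -6.0341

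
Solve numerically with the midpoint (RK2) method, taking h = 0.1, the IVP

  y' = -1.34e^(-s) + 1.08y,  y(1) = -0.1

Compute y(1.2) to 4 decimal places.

Midpoint: k1 = f(s_n, y_n); k2 = f(s_n + h/2, y_n + (h/2)·k1); y_{n+1} = y_n + h·k2.
s=1.000000, y=-0.100000:
  k1 = f(1.000000, -0.100000) = -0.600958
  k2 = f(1.050000, -0.130048) = -0.609368
  y ← -0.100000 + 0.1·(-0.609368) = -0.160937
s=1.100000, y=-0.160937:
  k1 = f(1.100000, -0.160937) = -0.619859
  k2 = f(1.150000, -0.191930) = -0.631577
  y ← -0.160937 + 0.1·(-0.631577) = -0.224095
y(1.2) ≈ -0.2241

-0.2241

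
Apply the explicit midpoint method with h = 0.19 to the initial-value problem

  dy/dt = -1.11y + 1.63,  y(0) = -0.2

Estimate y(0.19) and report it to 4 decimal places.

Midpoint: k1 = f(t_n, y_n); k2 = f(t_n + h/2, y_n + (h/2)·k1); y_{n+1} = y_n + h·k2.
t=0.000000, y=-0.200000:
  k1 = f(0.000000, -0.200000) = 1.852000
  k2 = f(0.095000, -0.024060) = 1.656707
  y ← -0.200000 + 0.19·1.656707 = 0.114774
y(0.19) ≈ 0.1148

0.1148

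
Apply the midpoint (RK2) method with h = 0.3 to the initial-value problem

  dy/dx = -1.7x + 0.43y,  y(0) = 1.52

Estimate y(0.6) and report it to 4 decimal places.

Midpoint: k1 = f(x_n, y_n); k2 = f(x_n + h/2, y_n + (h/2)·k1); y_{n+1} = y_n + h·k2.
x=0.000000, y=1.520000:
  k1 = f(0.000000, 1.520000) = 0.653600
  k2 = f(0.150000, 1.618040) = 0.440757
  y ← 1.520000 + 0.3·0.440757 = 1.652227
x=0.300000, y=1.652227:
  k1 = f(0.300000, 1.652227) = 0.200458
  k2 = f(0.450000, 1.682296) = -0.041613
  y ← 1.652227 + 0.3·(-0.041613) = 1.639743
y(0.6) ≈ 1.6397

1.6397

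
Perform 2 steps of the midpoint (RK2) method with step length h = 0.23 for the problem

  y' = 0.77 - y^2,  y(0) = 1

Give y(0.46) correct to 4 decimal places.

0.9322

Midpoint: k1 = f(s_n, y_n); k2 = f(s_n + h/2, y_n + (h/2)·k1); y_{n+1} = y_n + h·k2.
s=0.000000, y=1.000000:
  k1 = f(0.000000, 1.000000) = -0.230000
  k2 = f(0.115000, 0.973550) = -0.177800
  y ← 1.000000 + 0.23·(-0.177800) = 0.959106
s=0.230000, y=0.959106:
  k1 = f(0.230000, 0.959106) = -0.149884
  k2 = f(0.345000, 0.941869) = -0.117118
  y ← 0.959106 + 0.23·(-0.117118) = 0.932169
y(0.46) ≈ 0.9322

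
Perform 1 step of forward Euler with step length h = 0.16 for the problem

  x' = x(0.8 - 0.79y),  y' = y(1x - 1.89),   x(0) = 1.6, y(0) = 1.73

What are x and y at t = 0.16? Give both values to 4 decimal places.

Euler on (x,y): x_{n+1} = x_n + h·x', y_{n+1} = y_n + h·y'.
0.000000: (1.600000, 1.730000); f=(-0.906720, -0.501700) → (1.454925, 1.649728)
(x(0.16), y(0.16)) ≈ (1.4549, 1.6497)

1.4549, 1.6497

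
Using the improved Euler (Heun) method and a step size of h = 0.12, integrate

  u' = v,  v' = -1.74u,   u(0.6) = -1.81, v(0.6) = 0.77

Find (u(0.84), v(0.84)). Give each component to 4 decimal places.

-1.5371, 1.4779

Heun on (u,v): k1 = f(t_n, state_n); k2 = f(t_n + h, state_n + h·k1); state_{n+1} = state_n + (h/2)·(k1 + k2).
0.600000: (-1.810000, 0.770000)
  k1 = (0.770000, 3.149400)
  predictor → (-1.717600, 1.147928)
  k2 = (1.147928, 2.988624)
  → (-1.694924, 1.138281)
0.720000: (-1.694924, 1.138281)
  k1 = (1.138281, 2.949168)
  predictor → (-1.558331, 1.492182)
  k2 = (1.492182, 2.711495)
  → (-1.537097, 1.477921)
(u(0.84), v(0.84)) ≈ (-1.5371, 1.4779)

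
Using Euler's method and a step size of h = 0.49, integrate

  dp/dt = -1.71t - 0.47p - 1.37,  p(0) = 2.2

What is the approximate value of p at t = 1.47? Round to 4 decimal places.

-1.7197

Euler: p_{n+1} = p_n + h·f(t_n, p_n).
t=0.000000, p=2.200000: f=-2.404000 → p ← 2.200000 + 0.49·(-2.404000) = 1.022040
t=0.490000, p=1.022040: f=-2.688259 → p ← 1.022040 + 0.49·(-2.688259) = -0.295207
t=0.980000, p=-0.295207: f=-2.907053 → p ← -0.295207 + 0.49·(-2.907053) = -1.719663
p(1.47) ≈ -1.7197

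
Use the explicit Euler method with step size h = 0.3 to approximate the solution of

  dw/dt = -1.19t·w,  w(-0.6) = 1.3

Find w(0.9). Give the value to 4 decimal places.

1.2261

Euler: w_{n+1} = w_n + h·f(t_n, w_n).
t=-0.600000, w=1.300000: f=0.928200 → w ← 1.300000 + 0.3·0.928200 = 1.578460
t=-0.300000, w=1.578460: f=0.563510 → w ← 1.578460 + 0.3·0.563510 = 1.747513
t=0.000000, w=1.747513: f=0.000000 → w ← 1.747513 + 0.3·0.000000 = 1.747513
t=0.300000, w=1.747513: f=-0.623862 → w ← 1.747513 + 0.3·(-0.623862) = 1.560354
t=0.600000, w=1.560354: f=-1.114093 → w ← 1.560354 + 0.3·(-1.114093) = 1.226127
w(0.9) ≈ 1.2261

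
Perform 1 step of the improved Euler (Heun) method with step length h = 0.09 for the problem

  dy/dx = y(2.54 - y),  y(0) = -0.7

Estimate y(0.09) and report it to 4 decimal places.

Heun: k1 = f(x_n, y_n); k2 = f(x_n + h, y_n + h·k1); y_{n+1} = y_n + (h/2)·(k1 + k2).
x=0.000000, y=-0.700000:
  k1 = f(0.000000, -0.700000) = -2.268000
  k2 = f(0.090000, -0.904120) = -3.113898
  y ← -0.700000 + (0.09/2)·(-2.268000 + (-3.113898)) = -0.942185
y(0.09) ≈ -0.9422

-0.9422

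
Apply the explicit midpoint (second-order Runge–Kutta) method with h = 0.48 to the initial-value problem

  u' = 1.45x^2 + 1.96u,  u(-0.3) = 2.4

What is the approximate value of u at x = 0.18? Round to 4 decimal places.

5.7520

Midpoint: k1 = f(x_n, u_n); k2 = f(x_n + h/2, u_n + (h/2)·k1); u_{n+1} = u_n + h·k2.
x=-0.300000, u=2.400000:
  k1 = f(-0.300000, 2.400000) = 4.834500
  k2 = f(-0.060000, 3.560280) = 6.983369
  u ← 2.400000 + 0.48·6.983369 = 5.752017
u(0.18) ≈ 5.7520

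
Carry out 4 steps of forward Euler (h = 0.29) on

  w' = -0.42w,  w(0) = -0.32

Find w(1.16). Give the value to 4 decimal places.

-0.1903

Euler: w_{n+1} = w_n + h·f(t_n, w_n).
t=0.000000, w=-0.320000: f=0.134400 → w ← -0.320000 + 0.29·0.134400 = -0.281024
t=0.290000, w=-0.281024: f=0.118030 → w ← -0.281024 + 0.29·0.118030 = -0.246795
t=0.580000, w=-0.246795: f=0.103654 → w ← -0.246795 + 0.29·0.103654 = -0.216736
t=0.870000, w=-0.216736: f=0.091029 → w ← -0.216736 + 0.29·0.091029 = -0.190337
w(1.16) ≈ -0.1903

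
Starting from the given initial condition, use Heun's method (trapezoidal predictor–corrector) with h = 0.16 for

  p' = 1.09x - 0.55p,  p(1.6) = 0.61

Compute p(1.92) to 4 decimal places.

Heun: k1 = f(x_n, p_n); k2 = f(x_n + h, p_n + h·k1); p_{n+1} = p_n + (h/2)·(k1 + k2).
x=1.600000, p=0.610000:
  k1 = f(1.600000, 0.610000) = 1.408500
  k2 = f(1.760000, 0.835360) = 1.458952
  p ← 0.610000 + (0.16/2)·(1.408500 + 1.458952) = 0.839396
x=1.760000, p=0.839396:
  k1 = f(1.760000, 0.839396) = 1.456732
  k2 = f(1.920000, 1.072473) = 1.502940
  p ← 0.839396 + (0.16/2)·(1.456732 + 1.502940) = 1.076170
p(1.92) ≈ 1.0762

1.0762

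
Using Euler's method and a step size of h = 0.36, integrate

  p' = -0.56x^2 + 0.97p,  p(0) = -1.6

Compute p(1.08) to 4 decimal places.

Euler: p_{n+1} = p_n + h·f(x_n, p_n).
x=0.000000, p=-1.600000: f=-1.552000 → p ← -1.600000 + 0.36·(-1.552000) = -2.158720
x=0.360000, p=-2.158720: f=-2.166534 → p ← -2.158720 + 0.36·(-2.166534) = -2.938672
x=0.720000, p=-2.938672: f=-3.140816 → p ← -2.938672 + 0.36·(-3.140816) = -4.069366
p(1.08) ≈ -4.0694

-4.0694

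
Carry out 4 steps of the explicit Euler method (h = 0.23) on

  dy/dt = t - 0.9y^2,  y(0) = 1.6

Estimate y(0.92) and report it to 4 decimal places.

0.8456

Euler: y_{n+1} = y_n + h·f(t_n, y_n).
t=0.000000, y=1.600000: f=-2.304000 → y ← 1.600000 + 0.23·(-2.304000) = 1.070080
t=0.230000, y=1.070080: f=-0.800564 → y ← 1.070080 + 0.23·(-0.800564) = 0.885950
t=0.460000, y=0.885950: f=-0.246417 → y ← 0.885950 + 0.23·(-0.246417) = 0.829274
t=0.690000, y=0.829274: f=0.071074 → y ← 0.829274 + 0.23·0.071074 = 0.845621
y(0.92) ≈ 0.8456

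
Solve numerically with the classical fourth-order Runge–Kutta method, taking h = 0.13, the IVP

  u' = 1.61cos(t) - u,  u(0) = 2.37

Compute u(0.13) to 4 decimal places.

RK4: k1 = f(t_n, u_n); k2 = f(t_n + h/2, u_n + (h/2)·k1); k3 = f(t_n + h/2, u_n + (h/2)·k2); k4 = f(t_n + h, u_n + h·k3); u_{n+1} = u_n + (h/6)·(k1 + 2k2 + 2k3 + k4).
t=0.000000, u=2.370000:
  k1 = f(0.000000, 2.370000) = -0.760000
  k2 = f(0.065000, 2.320600) = -0.714000
  k3 = f(0.065000, 2.323590) = -0.716990
  k4 = f(0.130000, 2.276791) = -0.680377
  u ← 2.370000 + (0.13/6)·(k1 + 2k2 + 2k3 + k4) = 2.276782
u(0.13) ≈ 2.2768

2.2768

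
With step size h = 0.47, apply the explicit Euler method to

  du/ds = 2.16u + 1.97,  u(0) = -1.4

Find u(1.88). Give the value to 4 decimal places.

-8.9595

Euler: u_{n+1} = u_n + h·f(s_n, u_n).
s=0.000000, u=-1.400000: f=-1.054000 → u ← -1.400000 + 0.47·(-1.054000) = -1.895380
s=0.470000, u=-1.895380: f=-2.124021 → u ← -1.895380 + 0.47·(-2.124021) = -2.893670
s=0.940000, u=-2.893670: f=-4.280327 → u ← -2.893670 + 0.47·(-4.280327) = -4.905423
s=1.410000, u=-4.905423: f=-8.625714 → u ← -4.905423 + 0.47·(-8.625714) = -8.959509
u(1.88) ≈ -8.9595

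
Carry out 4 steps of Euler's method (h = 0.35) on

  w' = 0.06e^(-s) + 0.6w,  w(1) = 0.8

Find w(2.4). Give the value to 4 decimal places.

Euler: w_{n+1} = w_n + h·f(s_n, w_n).
s=1.000000, w=0.800000: f=0.502073 → w ← 0.800000 + 0.35·0.502073 = 0.975725
s=1.350000, w=0.975725: f=0.600990 → w ← 0.975725 + 0.35·0.600990 = 1.186072
s=1.700000, w=1.186072: f=0.722604 → w ← 1.186072 + 0.35·0.722604 = 1.438983
s=2.050000, w=1.438983: f=0.871114 → w ← 1.438983 + 0.35·0.871114 = 1.743873
w(2.4) ≈ 1.7439

1.7439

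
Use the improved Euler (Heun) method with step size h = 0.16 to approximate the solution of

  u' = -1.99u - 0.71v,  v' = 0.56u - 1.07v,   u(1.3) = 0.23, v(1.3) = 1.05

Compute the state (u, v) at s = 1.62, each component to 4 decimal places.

-0.0207, 0.7563

Heun on (u,v): k1 = f(s_n, state_n); k2 = f(s_n + h, state_n + h·k1); state_{n+1} = state_n + (h/2)·(k1 + k2).
1.300000: (0.230000, 1.050000)
  k1 = (-1.203200, -0.994700)
  predictor → (0.037488, 0.890848)
  k2 = (-0.707103, -0.932214)
  → (0.077176, 0.895847)
1.460000: (0.077176, 0.895847)
  k1 = (-0.789631, -0.915338)
  predictor → (-0.049165, 0.749393)
  k2 = (-0.434230, -0.829383)
  → (-0.020733, 0.756269)
(u(1.62), v(1.62)) ≈ (-0.0207, 0.7563)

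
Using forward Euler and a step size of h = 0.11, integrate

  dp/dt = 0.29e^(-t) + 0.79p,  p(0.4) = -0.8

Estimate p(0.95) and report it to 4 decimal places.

Euler: p_{n+1} = p_n + h·f(t_n, p_n).
t=0.400000, p=-0.800000: f=-0.437607 → p ← -0.800000 + 0.11·(-0.437607) = -0.848137
t=0.510000, p=-0.848137: f=-0.495884 → p ← -0.848137 + 0.11·(-0.495884) = -0.902684
t=0.620000, p=-0.902684: f=-0.557117 → p ← -0.902684 + 0.11·(-0.557117) = -0.963967
t=0.730000, p=-0.963967: f=-0.621780 → p ← -0.963967 + 0.11·(-0.621780) = -1.032363
t=0.840000, p=-1.032363: f=-0.690370 → p ← -1.032363 + 0.11·(-0.690370) = -1.108303
p(0.95) ≈ -1.1083

-1.1083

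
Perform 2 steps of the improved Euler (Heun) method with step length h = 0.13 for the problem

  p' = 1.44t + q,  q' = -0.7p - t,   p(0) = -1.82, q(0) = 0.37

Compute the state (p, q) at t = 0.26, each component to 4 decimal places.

Heun on (p,q): k1 = f(t_n, state_n); k2 = f(t_n + h, state_n + h·k1); state_{n+1} = state_n + (h/2)·(k1 + k2).
0.000000: (-1.820000, 0.370000)
  k1 = (0.370000, 1.274000)
  predictor → (-1.771900, 0.535620)
  k2 = (0.722820, 1.110330)
  → (-1.748967, 0.524981)
0.130000: (-1.748967, 0.524981)
  k1 = (0.712181, 1.094277)
  predictor → (-1.656383, 0.667237)
  k2 = (1.041637, 0.899468)
  → (-1.634968, 0.654575)
(p(0.26), q(0.26)) ≈ (-1.6350, 0.6546)

-1.6350, 0.6546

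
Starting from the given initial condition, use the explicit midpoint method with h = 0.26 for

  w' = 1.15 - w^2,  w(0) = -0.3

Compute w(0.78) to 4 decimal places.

0.5380

Midpoint: k1 = f(t_n, w_n); k2 = f(t_n + h/2, w_n + (h/2)·k1); w_{n+1} = w_n + h·k2.
t=0.000000, w=-0.300000:
  k1 = f(0.000000, -0.300000) = 1.060000
  k2 = f(0.130000, -0.162200) = 1.123691
  w ← -0.300000 + 0.26·1.123691 = -0.007840
t=0.260000, w=-0.007840:
  k1 = f(0.260000, -0.007840) = 1.149939
  k2 = f(0.390000, 0.141652) = 1.129935
  w ← -0.007840 + 0.26·1.129935 = 0.285943
t=0.520000, w=0.285943:
  k1 = f(0.520000, 0.285943) = 1.068237
  k2 = f(0.650000, 0.424814) = 0.969533
  w ← 0.285943 + 0.26·0.969533 = 0.538021
w(0.78) ≈ 0.5380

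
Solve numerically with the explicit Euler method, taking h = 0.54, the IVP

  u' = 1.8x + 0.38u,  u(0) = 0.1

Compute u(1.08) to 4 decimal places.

0.6701

Euler: u_{n+1} = u_n + h·f(x_n, u_n).
x=0.000000, u=0.100000: f=0.038000 → u ← 0.100000 + 0.54·0.038000 = 0.120520
x=0.540000, u=0.120520: f=1.017798 → u ← 0.120520 + 0.54·1.017798 = 0.670131
u(1.08) ≈ 0.6701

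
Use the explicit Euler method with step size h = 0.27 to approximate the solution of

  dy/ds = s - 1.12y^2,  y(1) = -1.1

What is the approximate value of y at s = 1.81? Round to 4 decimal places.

-1.3694

Euler: y_{n+1} = y_n + h·f(s_n, y_n).
s=1.000000, y=-1.100000: f=-0.355200 → y ← -1.100000 + 0.27·(-0.355200) = -1.195904
s=1.270000, y=-1.195904: f=-0.331809 → y ← -1.195904 + 0.27·(-0.331809) = -1.285492
s=1.540000, y=-1.285492: f=-0.310789 → y ← -1.285492 + 0.27·(-0.310789) = -1.369406
y(1.81) ≈ -1.3694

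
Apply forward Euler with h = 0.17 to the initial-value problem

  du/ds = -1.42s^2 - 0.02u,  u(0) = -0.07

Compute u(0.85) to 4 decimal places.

Euler: u_{n+1} = u_n + h·f(s_n, u_n).
s=0.000000, u=-0.070000: f=0.001400 → u ← -0.070000 + 0.17·0.001400 = -0.069762
s=0.170000, u=-0.069762: f=-0.039643 → u ← -0.069762 + 0.17·(-0.039643) = -0.076501
s=0.340000, u=-0.076501: f=-0.162622 → u ← -0.076501 + 0.17·(-0.162622) = -0.104147
s=0.510000, u=-0.104147: f=-0.367259 → u ← -0.104147 + 0.17·(-0.367259) = -0.166581
s=0.680000, u=-0.166581: f=-0.653276 → u ← -0.166581 + 0.17·(-0.653276) = -0.277638
u(0.85) ≈ -0.2776

-0.2776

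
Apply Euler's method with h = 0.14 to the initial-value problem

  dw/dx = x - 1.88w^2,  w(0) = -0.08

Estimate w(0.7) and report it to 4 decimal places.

Euler: w_{n+1} = w_n + h·f(x_n, w_n).
x=0.000000, w=-0.080000: f=-0.012032 → w ← -0.080000 + 0.14·(-0.012032) = -0.081684
x=0.140000, w=-0.081684: f=0.127456 → w ← -0.081684 + 0.14·0.127456 = -0.063841
x=0.280000, w=-0.063841: f=0.272338 → w ← -0.063841 + 0.14·0.272338 = -0.025713
x=0.420000, w=-0.025713: f=0.418757 → w ← -0.025713 + 0.14·0.418757 = 0.032913
x=0.560000, w=0.032913: f=0.557964 → w ← 0.032913 + 0.14·0.557964 = 0.111028
w(0.7) ≈ 0.1110

0.1110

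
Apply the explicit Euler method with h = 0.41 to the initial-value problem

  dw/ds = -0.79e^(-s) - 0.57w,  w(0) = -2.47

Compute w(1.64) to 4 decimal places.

Euler: w_{n+1} = w_n + h·f(s_n, w_n).
s=0.000000, w=-2.470000: f=0.617900 → w ← -2.470000 + 0.41·0.617900 = -2.216661
s=0.410000, w=-2.216661: f=0.739213 → w ← -2.216661 + 0.41·0.739213 = -1.913584
s=0.820000, w=-1.913584: f=0.742802 → w ← -1.913584 + 0.41·0.742802 = -1.609035
s=1.230000, w=-1.609035: f=0.686239 → w ← -1.609035 + 0.41·0.686239 = -1.327677
w(1.64) ≈ -1.3277

-1.3277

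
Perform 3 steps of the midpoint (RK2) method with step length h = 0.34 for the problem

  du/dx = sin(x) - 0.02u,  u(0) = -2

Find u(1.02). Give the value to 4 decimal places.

Midpoint: k1 = f(x_n, u_n); k2 = f(x_n + h/2, u_n + (h/2)·k1); u_{n+1} = u_n + h·k2.
x=0.000000, u=-2.000000:
  k1 = f(0.000000, -2.000000) = 0.040000
  k2 = f(0.170000, -1.993200) = 0.209046
  u ← -2.000000 + 0.34·0.209046 = -1.928924
x=0.340000, u=-1.928924:
  k1 = f(0.340000, -1.928924) = 0.372066
  k2 = f(0.510000, -1.865673) = 0.525491
  u ← -1.928924 + 0.34·0.525491 = -1.750257
x=0.680000, u=-1.750257:
  k1 = f(0.680000, -1.750257) = 0.663798
  k2 = f(0.850000, -1.637412) = 0.784029
  u ← -1.750257 + 0.34·0.784029 = -1.483688
u(1.02) ≈ -1.4837

-1.4837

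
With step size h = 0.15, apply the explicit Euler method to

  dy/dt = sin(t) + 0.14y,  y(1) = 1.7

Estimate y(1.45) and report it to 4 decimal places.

Euler: y_{n+1} = y_n + h·f(t_n, y_n).
t=1.000000, y=1.700000: f=1.079471 → y ← 1.700000 + 0.15·1.079471 = 1.861921
t=1.150000, y=1.861921: f=1.173433 → y ← 1.861921 + 0.15·1.173433 = 2.037936
t=1.300000, y=2.037936: f=1.248869 → y ← 2.037936 + 0.15·1.248869 = 2.225266
y(1.45) ≈ 2.2253

2.2253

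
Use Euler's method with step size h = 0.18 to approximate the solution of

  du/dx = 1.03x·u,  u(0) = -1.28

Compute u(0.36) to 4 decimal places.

Euler: u_{n+1} = u_n + h·f(x_n, u_n).
x=0.000000, u=-1.280000: f=0.000000 → u ← -1.280000 + 0.18·0.000000 = -1.280000
x=0.180000, u=-1.280000: f=-0.237312 → u ← -1.280000 + 0.18·(-0.237312) = -1.322716
u(0.36) ≈ -1.3227

-1.3227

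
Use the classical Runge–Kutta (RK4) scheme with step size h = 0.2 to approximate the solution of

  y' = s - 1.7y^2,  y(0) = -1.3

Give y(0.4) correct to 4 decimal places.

-8.6941

RK4: k1 = f(s_n, y_n); k2 = f(s_n + h/2, y_n + (h/2)·k1); k3 = f(s_n + h/2, y_n + (h/2)·k2); k4 = f(s_n + h, y_n + h·k3); y_{n+1} = y_n + (h/6)·(k1 + 2k2 + 2k3 + k4).
s=0.000000, y=-1.300000:
  k1 = f(0.000000, -1.300000) = -2.873000
  k2 = f(0.100000, -1.587300) = -4.183186
  k3 = f(0.100000, -1.718319) = -4.919452
  k4 = f(0.200000, -2.283890) = -8.667464
  y ← -1.300000 + (0.2/6)·(k1 + 2k2 + 2k3 + k4) = -2.291525
s=0.200000, y=-2.291525:
  k1 = f(0.200000, -2.291525) = -8.726845
  k2 = f(0.300000, -3.164209) = -16.720774
  k3 = f(0.300000, -3.963602) = -26.407241
  k4 = f(0.400000, -7.572973) = -97.094859
  y ← -2.291525 + (0.2/6)·(k1 + 2k2 + 2k3 + k4) = -8.694116
y(0.4) ≈ -8.6941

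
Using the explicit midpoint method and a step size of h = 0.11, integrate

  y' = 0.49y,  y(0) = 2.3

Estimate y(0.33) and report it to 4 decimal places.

Midpoint: k1 = f(x_n, y_n); k2 = f(x_n + h/2, y_n + (h/2)·k1); y_{n+1} = y_n + h·k2.
x=0.000000, y=2.300000:
  k1 = f(0.000000, 2.300000) = 1.127000
  k2 = f(0.055000, 2.361985) = 1.157373
  y ← 2.300000 + 0.11·1.157373 = 2.427311
x=0.110000, y=2.427311:
  k1 = f(0.110000, 2.427311) = 1.189382
  k2 = f(0.165000, 2.492727) = 1.221436
  y ← 2.427311 + 0.11·1.221436 = 2.561669
x=0.220000, y=2.561669:
  k1 = f(0.220000, 2.561669) = 1.255218
  k2 = f(0.275000, 2.630706) = 1.289046
  y ← 2.561669 + 0.11·1.289046 = 2.703464
y(0.33) ≈ 2.7035

2.7035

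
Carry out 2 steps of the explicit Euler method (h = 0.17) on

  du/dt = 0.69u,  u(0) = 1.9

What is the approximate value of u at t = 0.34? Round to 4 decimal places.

2.3719

Euler: u_{n+1} = u_n + h·f(t_n, u_n).
t=0.000000, u=1.900000: f=1.311000 → u ← 1.900000 + 0.17·1.311000 = 2.122870
t=0.170000, u=2.122870: f=1.464780 → u ← 2.122870 + 0.17·1.464780 = 2.371883
u(0.34) ≈ 2.3719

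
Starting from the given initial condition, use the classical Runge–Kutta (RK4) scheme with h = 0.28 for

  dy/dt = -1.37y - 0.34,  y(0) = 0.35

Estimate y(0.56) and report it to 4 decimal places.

0.0296

RK4: k1 = f(t_n, y_n); k2 = f(t_n + h/2, y_n + (h/2)·k1); k3 = f(t_n + h/2, y_n + (h/2)·k2); k4 = f(t_n + h, y_n + h·k3); y_{n+1} = y_n + (h/6)·(k1 + 2k2 + 2k3 + k4).
t=0.000000, y=0.350000:
  k1 = f(0.000000, 0.350000) = -0.819500
  k2 = f(0.140000, 0.235270) = -0.662320
  k3 = f(0.140000, 0.257275) = -0.692467
  k4 = f(0.280000, 0.156109) = -0.553870
  y ← 0.350000 + (0.28/6)·(k1 + 2k2 + 2k3 + k4) = 0.159463
t=0.280000, y=0.159463:
  k1 = f(0.280000, 0.159463) = -0.558464
  k2 = f(0.420000, 0.081278) = -0.451350
  k3 = f(0.420000, 0.096274) = -0.471895
  k4 = f(0.560000, 0.027332) = -0.377445
  y ← 0.159463 + (0.28/6)·(k1 + 2k2 + 2k3 + k4) = 0.029617
y(0.56) ≈ 0.0296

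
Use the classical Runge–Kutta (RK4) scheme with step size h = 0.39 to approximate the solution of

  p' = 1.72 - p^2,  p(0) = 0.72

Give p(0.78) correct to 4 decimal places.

RK4: k1 = f(t_n, p_n); k2 = f(t_n + h/2, p_n + (h/2)·k1); k3 = f(t_n + h/2, p_n + (h/2)·k2); k4 = f(t_n + h, p_n + h·k3); p_{n+1} = p_n + (h/6)·(k1 + 2k2 + 2k3 + k4).
t=0.000000, p=0.720000:
  k1 = f(0.000000, 0.720000) = 1.201600
  k2 = f(0.195000, 0.954312) = 0.809289
  k3 = f(0.195000, 0.877811) = 0.949447
  k4 = f(0.390000, 1.090284) = 0.531280
  p ← 0.720000 + (0.39/6)·(k1 + 2k2 + 2k3 + k4) = 1.061273
t=0.390000, p=1.061273:
  k1 = f(0.390000, 1.061273) = 0.593700
  k2 = f(0.585000, 1.177044) = 0.334567
  k3 = f(0.585000, 1.126513) = 0.450968
  k4 = f(0.780000, 1.237150) = 0.189459
  p ← 1.061273 + (0.39/6)·(k1 + 2k2 + 2k3 + k4) = 1.214298
p(0.78) ≈ 1.2143

1.2143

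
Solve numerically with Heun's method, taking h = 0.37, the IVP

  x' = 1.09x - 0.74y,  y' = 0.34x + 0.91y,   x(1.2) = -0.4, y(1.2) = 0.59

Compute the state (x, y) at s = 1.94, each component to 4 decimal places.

-1.4648, 0.8832

Heun on (x,y): k1 = f(s_n, state_n); k2 = f(s_n + h, state_n + h·k1); state_{n+1} = state_n + (h/2)·(k1 + k2).
1.200000: (-0.400000, 0.590000)
  k1 = (-0.872600, 0.400900)
  predictor → (-0.722862, 0.738333)
  k2 = (-1.334286, 0.426110)
  → (-0.808274, 0.742997)
1.570000: (-0.808274, 0.742997)
  k1 = (-1.430836, 0.401314)
  predictor → (-1.337683, 0.891483)
  k2 = (-2.117772, 0.356437)
  → (-1.464766, 0.883181)
(x(1.94), y(1.94)) ≈ (-1.4648, 0.8832)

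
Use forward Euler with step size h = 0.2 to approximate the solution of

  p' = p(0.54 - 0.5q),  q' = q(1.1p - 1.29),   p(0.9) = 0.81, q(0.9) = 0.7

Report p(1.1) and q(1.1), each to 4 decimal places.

Euler on (p,q): p_{n+1} = p_n + h·p', q_{n+1} = q_n + h·q'.
0.900000: (0.810000, 0.700000); f=(0.153900, -0.279300) → (0.840780, 0.644140)
(p(1.1), q(1.1)) ≈ (0.8408, 0.6441)

0.8408, 0.6441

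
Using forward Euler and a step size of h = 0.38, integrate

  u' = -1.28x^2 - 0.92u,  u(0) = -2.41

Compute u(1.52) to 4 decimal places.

-1.2758

Euler: u_{n+1} = u_n + h·f(x_n, u_n).
x=0.000000, u=-2.410000: f=2.217200 → u ← -2.410000 + 0.38·2.217200 = -1.567464
x=0.380000, u=-1.567464: f=1.257235 → u ← -1.567464 + 0.38·1.257235 = -1.089715
x=0.760000, u=-1.089715: f=0.263210 → u ← -1.089715 + 0.38·0.263210 = -0.989695
x=1.140000, u=-0.989695: f=-0.752968 → u ← -0.989695 + 0.38·(-0.752968) = -1.275823
u(1.52) ≈ -1.2758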